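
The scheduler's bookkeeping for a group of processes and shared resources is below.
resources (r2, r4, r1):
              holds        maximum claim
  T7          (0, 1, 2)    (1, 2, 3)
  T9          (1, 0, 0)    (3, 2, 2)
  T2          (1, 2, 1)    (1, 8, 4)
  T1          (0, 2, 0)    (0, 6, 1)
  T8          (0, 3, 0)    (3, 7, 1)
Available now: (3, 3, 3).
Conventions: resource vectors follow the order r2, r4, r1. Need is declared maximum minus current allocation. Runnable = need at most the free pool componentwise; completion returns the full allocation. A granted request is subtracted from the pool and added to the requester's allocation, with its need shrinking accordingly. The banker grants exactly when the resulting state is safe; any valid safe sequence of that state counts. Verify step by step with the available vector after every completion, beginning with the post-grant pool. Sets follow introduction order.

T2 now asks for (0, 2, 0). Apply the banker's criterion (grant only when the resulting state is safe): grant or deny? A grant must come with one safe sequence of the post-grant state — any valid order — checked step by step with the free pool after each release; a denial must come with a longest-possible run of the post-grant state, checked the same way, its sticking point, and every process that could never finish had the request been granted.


DENY. Granting would leave the state unsafe.
Key observation: after T7, T9 complete, (4, 2, 5) is the best the pool ever gets, yet each leftover process wants more r4.
On the post-grant state, T7, T9 is a maximal run — nothing extends it. Check, step by step:
  pool = (3, 1, 3)
  T7: need (1, 1, 1) fits (3, 1, 3); releases (0, 1, 2), pool now (3, 2, 5)
  T9: need (2, 2, 2) fits (3, 2, 5); releases (1, 0, 0), pool now (4, 2, 5)
  blocked: T2 wants (0, 4, 3), pool (4, 2, 5) — not enough r4
  blocked: T1 wants (0, 4, 1), pool (4, 2, 5) — not enough r4
  blocked: T8 wants (3, 4, 1), pool (4, 2, 5) — not enough r4
Processes that could never finish after the grant: T2, T1 and T8.


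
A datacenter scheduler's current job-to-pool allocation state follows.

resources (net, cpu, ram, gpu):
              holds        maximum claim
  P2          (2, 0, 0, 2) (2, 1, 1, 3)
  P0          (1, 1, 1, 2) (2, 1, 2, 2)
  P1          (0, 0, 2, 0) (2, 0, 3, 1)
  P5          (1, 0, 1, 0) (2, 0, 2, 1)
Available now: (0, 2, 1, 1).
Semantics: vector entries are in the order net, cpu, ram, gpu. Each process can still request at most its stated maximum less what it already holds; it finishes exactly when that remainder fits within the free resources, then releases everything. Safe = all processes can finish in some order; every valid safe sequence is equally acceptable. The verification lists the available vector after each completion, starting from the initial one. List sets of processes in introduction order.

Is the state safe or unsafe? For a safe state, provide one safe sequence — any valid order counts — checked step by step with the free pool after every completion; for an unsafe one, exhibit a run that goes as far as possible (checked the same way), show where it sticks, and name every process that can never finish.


SAFE — a valid safe sequence is P2, P5, P0, P1.
Key observation: reading the order forward, P2 is the first process whose need (0, 1, 1, 1) meets the free pool (0, 2, 1, 1) exactly on a resource it requests.
Verifying each step:
  pool = (0, 2, 1, 1)
  P2 needs (0, 1, 1, 1) <= (0, 2, 1, 1) -> finishes; pool += (2, 0, 0, 2) = (2, 2, 1, 3)
  P5 needs (1, 0, 1, 1) <= (2, 2, 1, 3) -> finishes; pool += (1, 0, 1, 0) = (3, 2, 2, 3)
  P0 needs (1, 0, 1, 0) <= (3, 2, 2, 3) -> finishes; pool += (1, 1, 1, 2) = (4, 3, 3, 5)
  P1 needs (2, 0, 1, 1) <= (4, 3, 3, 5) -> finishes; pool += (0, 0, 2, 0) = (4, 3, 5, 5)


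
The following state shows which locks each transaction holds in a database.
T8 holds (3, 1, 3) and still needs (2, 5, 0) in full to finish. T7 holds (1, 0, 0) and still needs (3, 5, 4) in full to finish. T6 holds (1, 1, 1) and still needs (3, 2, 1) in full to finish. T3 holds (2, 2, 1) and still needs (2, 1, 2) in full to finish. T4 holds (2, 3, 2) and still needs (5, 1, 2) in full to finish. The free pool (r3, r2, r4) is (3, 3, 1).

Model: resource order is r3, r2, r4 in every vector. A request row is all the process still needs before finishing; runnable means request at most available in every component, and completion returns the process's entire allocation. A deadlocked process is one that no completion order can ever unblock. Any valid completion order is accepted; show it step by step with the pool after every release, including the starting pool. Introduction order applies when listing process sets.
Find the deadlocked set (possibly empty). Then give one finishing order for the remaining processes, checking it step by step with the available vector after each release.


Nothing here is deadlocked.
Key observation: starting with T6, each completion frees enough for the next — no one is permanently blocked.
The rest can finish in the order T6, T3, T4, T8, T7. Step-by-step check:
  pool = (3, 3, 1)
  T6: need (3, 2, 1) fits (3, 3, 1); releases (1, 1, 1), pool now (4, 4, 2)
  T3: need (2, 1, 2) fits (4, 4, 2); releases (2, 2, 1), pool now (6, 6, 3)
  T4: need (5, 1, 2) fits (6, 6, 3); releases (2, 3, 2), pool now (8, 9, 5)
  T8: need (2, 5, 0) fits (8, 9, 5); releases (3, 1, 3), pool now (11, 10, 8)
  T7: need (3, 5, 4) fits (11, 10, 8); releases (1, 0, 0), pool now (12, 10, 8)


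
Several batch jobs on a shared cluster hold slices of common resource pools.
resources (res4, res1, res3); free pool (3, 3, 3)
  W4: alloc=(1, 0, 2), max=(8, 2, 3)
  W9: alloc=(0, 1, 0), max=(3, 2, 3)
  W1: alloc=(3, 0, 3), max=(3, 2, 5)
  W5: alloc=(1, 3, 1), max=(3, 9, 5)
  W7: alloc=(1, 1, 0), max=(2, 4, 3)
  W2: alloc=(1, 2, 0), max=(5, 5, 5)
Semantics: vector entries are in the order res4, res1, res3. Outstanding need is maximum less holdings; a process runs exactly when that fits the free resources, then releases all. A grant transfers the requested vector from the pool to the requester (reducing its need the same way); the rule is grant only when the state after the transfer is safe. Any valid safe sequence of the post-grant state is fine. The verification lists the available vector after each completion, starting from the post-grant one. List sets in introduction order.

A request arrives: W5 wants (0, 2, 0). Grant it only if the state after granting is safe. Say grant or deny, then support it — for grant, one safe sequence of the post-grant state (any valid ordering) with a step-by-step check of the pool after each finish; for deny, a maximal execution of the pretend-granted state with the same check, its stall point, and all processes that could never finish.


DENY: after the grant no complete ordering would exist.
Key observation: after W9, W1 the pool peaks at (6, 2, 6), and each blocked process is short somewhere: W4 on res4; W5 on res1; W7 on res1; W2 on res1.
After a pretend grant, a maximal execution: W9, W1 — then nothing else fits. Step-by-step check:
  pool = (3, 1, 3)
  W9: need (3, 1, 3) fits (3, 1, 3); releases (0, 1, 0), pool now (3, 2, 3)
  W1: need (0, 2, 2) fits (3, 2, 3); releases (3, 0, 3), pool now (6, 2, 6)
  W4 still needs (7, 2, 1) but only (6, 2, 6) is free — short on res4
  W5 still needs (2, 4, 4) but only (6, 2, 6) is free — short on res1
  W7 still needs (1, 3, 3) but only (6, 2, 6) is free — short on res1
  W2 still needs (4, 3, 5) but only (6, 2, 6) is free — short on res1
Post-grant, the permanently blocked set is W4, W5, W7 and W2.


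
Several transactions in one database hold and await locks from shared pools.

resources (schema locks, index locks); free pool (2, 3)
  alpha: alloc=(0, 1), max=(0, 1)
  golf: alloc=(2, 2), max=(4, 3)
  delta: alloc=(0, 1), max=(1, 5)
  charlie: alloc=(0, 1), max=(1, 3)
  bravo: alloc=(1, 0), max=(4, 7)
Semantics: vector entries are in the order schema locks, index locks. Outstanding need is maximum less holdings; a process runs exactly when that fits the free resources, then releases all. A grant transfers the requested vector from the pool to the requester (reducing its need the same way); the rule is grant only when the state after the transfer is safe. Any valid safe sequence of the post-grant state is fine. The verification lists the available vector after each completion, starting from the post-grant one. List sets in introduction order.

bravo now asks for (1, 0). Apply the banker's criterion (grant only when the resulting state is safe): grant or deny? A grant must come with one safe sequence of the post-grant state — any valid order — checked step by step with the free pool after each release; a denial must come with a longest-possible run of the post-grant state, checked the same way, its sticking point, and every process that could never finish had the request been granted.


DENY: after the grant no complete ordering would exist.
Key observation: schema locks is the bottleneck — with alpha, delta, charlie done the pool holds (1, 6), short of every remaining need.
After a pretend grant, a maximal execution: alpha, delta, charlie — then nothing else fits. Check, step by step:
  pool = (1, 3)
  alpha needs (0, 0) <= (1, 3) -> finishes; pool += (0, 1) = (1, 4)
  delta needs (1, 4) <= (1, 4) -> finishes; pool += (0, 1) = (1, 5)
  charlie needs (1, 2) <= (1, 5) -> finishes; pool += (0, 1) = (1, 6)
  golf cannot run: need (2, 1) vs free (1, 6) (insufficient schema locks)
  bravo cannot run: need (2, 7) vs free (1, 6) (insufficient schema locks and index locks)
Had the request been granted, golf and bravo could never finish.


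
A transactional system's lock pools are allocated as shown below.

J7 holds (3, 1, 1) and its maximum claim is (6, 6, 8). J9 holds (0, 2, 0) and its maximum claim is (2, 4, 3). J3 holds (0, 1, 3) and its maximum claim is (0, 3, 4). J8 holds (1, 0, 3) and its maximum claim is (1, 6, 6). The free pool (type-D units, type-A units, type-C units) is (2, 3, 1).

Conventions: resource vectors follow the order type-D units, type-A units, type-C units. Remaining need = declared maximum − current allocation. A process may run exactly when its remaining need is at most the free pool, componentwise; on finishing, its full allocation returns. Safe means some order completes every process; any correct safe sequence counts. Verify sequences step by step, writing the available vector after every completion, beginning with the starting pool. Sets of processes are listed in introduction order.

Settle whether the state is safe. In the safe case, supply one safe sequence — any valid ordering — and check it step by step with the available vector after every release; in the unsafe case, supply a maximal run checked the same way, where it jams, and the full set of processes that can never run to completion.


The state is SAFE; one workable sequence: J3, J9, J8, J7.
Key observation: the first exact fit in this order is J3 — it needs (0, 2, 1) with (2, 3, 1) free, meeting a requested resource to the last unit.
Check, step by step:
  pool = (2, 3, 1)
  run J3 (needs (0, 2, 1), free (2, 3, 1)); after release of (0, 1, 3) the pool is (2, 4, 4)
  run J9 (needs (2, 2, 3), free (2, 4, 4)); after release of (0, 2, 0) the pool is (2, 6, 4)
  run J8 (needs (0, 6, 3), free (2, 6, 4)); after release of (1, 0, 3) the pool is (3, 6, 7)
  run J7 (needs (3, 5, 7), free (3, 6, 7)); after release of (3, 1, 1) the pool is (6, 7, 8)


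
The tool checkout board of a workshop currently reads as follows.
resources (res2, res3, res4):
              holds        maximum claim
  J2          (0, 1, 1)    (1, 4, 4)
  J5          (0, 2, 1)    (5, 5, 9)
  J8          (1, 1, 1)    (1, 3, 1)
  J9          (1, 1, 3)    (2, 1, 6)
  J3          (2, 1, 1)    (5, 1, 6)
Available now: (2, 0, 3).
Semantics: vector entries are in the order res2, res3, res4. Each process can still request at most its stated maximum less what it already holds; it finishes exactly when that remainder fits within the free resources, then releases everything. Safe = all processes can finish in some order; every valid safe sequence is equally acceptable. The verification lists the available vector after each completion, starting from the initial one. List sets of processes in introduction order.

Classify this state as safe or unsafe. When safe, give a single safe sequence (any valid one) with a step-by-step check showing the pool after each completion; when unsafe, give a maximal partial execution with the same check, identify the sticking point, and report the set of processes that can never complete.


The state is SAFE; one workable sequence: J9, J3, J8, J2, J5.
Key observation: the order's first zero-slack moment is J9 ((1, 0, 3) needed, (2, 0, 3) free — a requested resource with nothing to spare).
Step-by-step check:
  pool = (2, 0, 3)
  J9: need (1, 0, 3) fits (2, 0, 3); releases (1, 1, 3), pool now (3, 1, 6)
  J3: need (3, 0, 5) fits (3, 1, 6); releases (2, 1, 1), pool now (5, 2, 7)
  J8: need (0, 2, 0) fits (5, 2, 7); releases (1, 1, 1), pool now (6, 3, 8)
  J2: need (1, 3, 3) fits (6, 3, 8); releases (0, 1, 1), pool now (6, 4, 9)
  J5: need (5, 3, 8) fits (6, 4, 9); releases (0, 2, 1), pool now (6, 6, 10)


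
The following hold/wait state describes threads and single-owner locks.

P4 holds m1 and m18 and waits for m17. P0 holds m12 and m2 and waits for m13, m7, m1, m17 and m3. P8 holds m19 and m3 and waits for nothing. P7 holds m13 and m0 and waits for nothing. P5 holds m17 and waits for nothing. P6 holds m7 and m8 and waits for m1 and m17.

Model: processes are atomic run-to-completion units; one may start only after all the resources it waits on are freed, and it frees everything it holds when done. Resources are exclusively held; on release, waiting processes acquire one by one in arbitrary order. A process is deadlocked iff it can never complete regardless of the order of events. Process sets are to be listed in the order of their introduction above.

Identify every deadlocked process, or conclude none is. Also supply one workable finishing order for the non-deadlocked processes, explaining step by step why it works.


No process is deadlocked.
Key observation: no waiting chain loops back on itself — every chain ends at a process that waits on nothing, so everyone eventually runs.
The rest can finish in the order P7, P5, P8, P4, P6, P0.
Walking it through:
  run P7 (it waits on nothing); releases m13 and m0
  run P5 (it waits on nothing); releases m17
  run P8 (it waits on nothing); releases m19 and m3
  P4: everything it awaited (m17) is free; runs, freeing m1 and m18
  P6: everything it awaited (m1 and m17) is free; runs, freeing m7 and m8
  P0: everything it awaited (m13, m7, m1, m17 and m3) is free; runs, freeing m12 and m2


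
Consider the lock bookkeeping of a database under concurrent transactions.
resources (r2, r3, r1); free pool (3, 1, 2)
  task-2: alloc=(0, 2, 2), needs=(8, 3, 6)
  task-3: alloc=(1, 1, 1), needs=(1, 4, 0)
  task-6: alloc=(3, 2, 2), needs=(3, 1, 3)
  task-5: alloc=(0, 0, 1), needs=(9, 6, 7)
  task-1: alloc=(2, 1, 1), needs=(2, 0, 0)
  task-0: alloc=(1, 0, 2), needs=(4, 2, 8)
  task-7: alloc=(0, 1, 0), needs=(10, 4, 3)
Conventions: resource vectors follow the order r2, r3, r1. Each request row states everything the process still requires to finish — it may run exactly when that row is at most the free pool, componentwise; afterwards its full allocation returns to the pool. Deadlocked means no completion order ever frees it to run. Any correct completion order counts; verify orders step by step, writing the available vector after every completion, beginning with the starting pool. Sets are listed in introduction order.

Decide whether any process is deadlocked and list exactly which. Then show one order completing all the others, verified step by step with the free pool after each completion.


No process is deadlocked.
Key observation: beginning at task-1, releases accumulate fast enough that every process eventually fits.
The rest can finish in the order task-1, task-6, task-3, task-2, task-0, task-5, task-7. Check, step by step:
  pool = (3, 1, 2)
  run task-1 (needs (2, 0, 0), free (3, 1, 2)); after release of (2, 1, 1) the pool is (5, 2, 3)
  run task-6 (needs (3, 1, 3), free (5, 2, 3)); after release of (3, 2, 2) the pool is (8, 4, 5)
  run task-3 (needs (1, 4, 0), free (8, 4, 5)); after release of (1, 1, 1) the pool is (9, 5, 6)
  run task-2 (needs (8, 3, 6), free (9, 5, 6)); after release of (0, 2, 2) the pool is (9, 7, 8)
  run task-0 (needs (4, 2, 8), free (9, 7, 8)); after release of (1, 0, 2) the pool is (10, 7, 10)
  run task-5 (needs (9, 6, 7), free (10, 7, 10)); after release of (0, 0, 1) the pool is (10, 7, 11)
  run task-7 (needs (10, 4, 3), free (10, 7, 11)); after release of (0, 1, 0) the pool is (10, 8, 11)


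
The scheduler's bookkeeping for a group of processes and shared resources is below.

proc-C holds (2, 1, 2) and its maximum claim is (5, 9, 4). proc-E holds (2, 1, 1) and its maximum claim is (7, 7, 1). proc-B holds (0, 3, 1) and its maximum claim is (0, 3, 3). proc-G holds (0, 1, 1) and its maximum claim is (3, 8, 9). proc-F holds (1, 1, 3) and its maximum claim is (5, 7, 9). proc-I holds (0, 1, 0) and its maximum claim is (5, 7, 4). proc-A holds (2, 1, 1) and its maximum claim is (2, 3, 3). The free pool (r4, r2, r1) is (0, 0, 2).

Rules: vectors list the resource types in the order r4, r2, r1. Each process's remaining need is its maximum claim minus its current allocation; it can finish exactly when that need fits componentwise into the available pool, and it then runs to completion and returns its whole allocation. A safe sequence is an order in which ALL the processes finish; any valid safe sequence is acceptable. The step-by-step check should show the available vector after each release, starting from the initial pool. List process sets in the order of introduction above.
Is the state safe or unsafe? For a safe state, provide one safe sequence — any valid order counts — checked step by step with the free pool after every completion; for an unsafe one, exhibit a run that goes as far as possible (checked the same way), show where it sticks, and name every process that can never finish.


UNSAFE — no complete ordering exists.
Key observation: proc-B, proc-A can finish, but then (2, 4, 4) is all there is, and the blocked group's r4 demands exceed it.
The run proc-B, proc-A cannot be extended any further. Walking it through:
  pool = (0, 0, 2)
  proc-B needs (0, 0, 2) <= (0, 0, 2) -> finishes; pool += (0, 3, 1) = (0, 3, 3)
  proc-A needs (0, 2, 2) <= (0, 3, 3) -> finishes; pool += (2, 1, 1) = (2, 4, 4)
  proc-C still needs (3, 8, 2) but only (2, 4, 4) is free — short on r4 and r2
  proc-E still needs (5, 6, 0) but only (2, 4, 4) is free — short on r4 and r2
  proc-G still needs (3, 7, 8) but only (2, 4, 4) is free — short on r4, r2 and r1
  proc-F still needs (4, 6, 6) but only (2, 4, 4) is free — short on r4, r2 and r1
  proc-I still needs (5, 6, 4) but only (2, 4, 4) is free — short on r4 and r2
Permanently blocked: proc-C, proc-E, proc-G, proc-F and proc-I.


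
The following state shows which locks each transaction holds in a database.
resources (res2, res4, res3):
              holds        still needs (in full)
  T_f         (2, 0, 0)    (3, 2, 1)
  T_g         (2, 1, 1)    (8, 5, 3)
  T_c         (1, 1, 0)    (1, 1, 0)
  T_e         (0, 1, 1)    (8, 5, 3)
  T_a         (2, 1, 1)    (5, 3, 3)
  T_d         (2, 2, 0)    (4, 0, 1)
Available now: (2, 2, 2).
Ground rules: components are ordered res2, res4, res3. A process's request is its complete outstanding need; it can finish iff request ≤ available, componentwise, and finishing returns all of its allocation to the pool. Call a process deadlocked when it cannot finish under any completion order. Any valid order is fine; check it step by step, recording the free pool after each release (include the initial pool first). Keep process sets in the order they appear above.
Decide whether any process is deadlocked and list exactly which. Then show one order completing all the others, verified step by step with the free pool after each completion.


The deadlocked set is T_g, T_e and T_a.
Key observation: even finishing T_c, T_f, T_d leaves just (7, 5, 2) free — too little res3 for any of the remaining processes.
The rest can finish in the order T_c, T_f, T_d. Walking it through:
  pool = (2, 2, 2)
  T_c needs (1, 1, 0) <= (2, 2, 2) -> finishes; pool += (1, 1, 0) = (3, 3, 2)
  T_f needs (3, 2, 1) <= (3, 3, 2) -> finishes; pool += (2, 0, 0) = (5, 3, 2)
  T_d needs (4, 0, 1) <= (5, 3, 2) -> finishes; pool += (2, 2, 0) = (7, 5, 2)
The stuck group stays short no matter what:
  T_g still needs (8, 5, 3) but only (7, 5, 2) is free — short on res2 and res3
  T_e still needs (8, 5, 3) but only (7, 5, 2) is free — short on res2 and res3
  T_a still needs (5, 3, 3) but only (7, 5, 2) is free — short on res3


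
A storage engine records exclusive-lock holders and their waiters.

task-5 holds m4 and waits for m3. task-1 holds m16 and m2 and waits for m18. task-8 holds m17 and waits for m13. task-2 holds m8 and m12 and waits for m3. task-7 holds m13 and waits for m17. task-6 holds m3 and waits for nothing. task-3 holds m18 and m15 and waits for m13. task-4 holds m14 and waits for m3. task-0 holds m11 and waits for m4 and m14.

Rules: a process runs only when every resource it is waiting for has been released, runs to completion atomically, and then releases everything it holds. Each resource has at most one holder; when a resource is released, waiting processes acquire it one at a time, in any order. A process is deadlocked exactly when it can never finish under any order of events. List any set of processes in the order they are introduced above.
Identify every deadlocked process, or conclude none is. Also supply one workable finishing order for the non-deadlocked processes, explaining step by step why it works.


Deadlocked set: task-1, task-8, task-7 and task-3.
Key observation: task-7 -> task-8 -> task-7 is a circular wait — nothing in it can go first; task-1 and task-3 wait into the deadlock from upstream.
A valid finishing order for the others: task-6, task-2, task-5, task-4, task-0.
Walking it through:
  task-6 waits on nothing -> runs at once and releases m3
  task-2 waits on m3 — all released -> runs and releases m8 and m12
  task-5 waits on m3 — all released -> runs and releases m4
  task-4 waits on m3 — all released -> runs and releases m14
  task-0 waits on m4 and m14 — all released -> runs and releases m11


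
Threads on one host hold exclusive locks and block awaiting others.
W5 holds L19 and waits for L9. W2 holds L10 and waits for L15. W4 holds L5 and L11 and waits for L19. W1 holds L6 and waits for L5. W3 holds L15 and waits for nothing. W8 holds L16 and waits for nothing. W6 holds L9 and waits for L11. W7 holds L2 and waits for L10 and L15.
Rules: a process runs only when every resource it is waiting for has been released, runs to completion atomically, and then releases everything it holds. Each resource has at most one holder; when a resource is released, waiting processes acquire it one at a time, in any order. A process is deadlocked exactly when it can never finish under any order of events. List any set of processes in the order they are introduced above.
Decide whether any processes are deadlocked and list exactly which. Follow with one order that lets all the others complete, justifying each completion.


The deadlocked set is W5, W4, W1 and W6.
Key observation: the cycle W5 -> W6 -> W4 -> W5 can never break — each member waits on the next; W1 waits into the deadlock from upstream.
A valid finishing order for the others: W3, W8, W2, W7.
Verifying each step:
  W3 waits on nothing -> runs at once and releases L15
  W8 waits on nothing -> runs at once and releases L16
  W2 waits on L15 — all released -> runs and releases L10
  W7 waits on L10 and L15 — all released -> runs and releases L2


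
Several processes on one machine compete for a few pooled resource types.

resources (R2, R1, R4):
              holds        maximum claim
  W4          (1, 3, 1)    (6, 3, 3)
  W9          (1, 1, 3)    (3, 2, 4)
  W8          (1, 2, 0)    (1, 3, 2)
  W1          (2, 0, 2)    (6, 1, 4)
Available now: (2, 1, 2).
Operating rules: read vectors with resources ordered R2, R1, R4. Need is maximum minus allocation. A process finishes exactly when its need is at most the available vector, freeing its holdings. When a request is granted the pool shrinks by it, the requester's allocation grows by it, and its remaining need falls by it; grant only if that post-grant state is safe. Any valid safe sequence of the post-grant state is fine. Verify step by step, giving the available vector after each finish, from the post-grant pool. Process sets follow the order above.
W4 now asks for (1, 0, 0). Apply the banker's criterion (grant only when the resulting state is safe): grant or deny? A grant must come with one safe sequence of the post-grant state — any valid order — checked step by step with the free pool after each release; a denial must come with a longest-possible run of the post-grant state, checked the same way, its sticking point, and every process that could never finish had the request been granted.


DENY — the pretend-granted state is unsafe.
Key observation: the pool after W8, W9 is (3, 4, 5); every surviving request exceeds it in R2, so progress ends there.
On the post-grant state, W8, W9 is a maximal run — nothing extends it. Step-by-step check:
  pool = (1, 1, 2)
  W8: need (0, 1, 2) fits (1, 1, 2); releases (1, 2, 0), pool now (2, 3, 2)
  W9: need (2, 1, 1) fits (2, 3, 2); releases (1, 1, 3), pool now (3, 4, 5)
  W4 still needs (4, 0, 2) but only (3, 4, 5) is free — short on R2
  W1 still needs (4, 1, 2) but only (3, 4, 5) is free — short on R2
Post-grant, the permanently blocked set is W4 and W1.


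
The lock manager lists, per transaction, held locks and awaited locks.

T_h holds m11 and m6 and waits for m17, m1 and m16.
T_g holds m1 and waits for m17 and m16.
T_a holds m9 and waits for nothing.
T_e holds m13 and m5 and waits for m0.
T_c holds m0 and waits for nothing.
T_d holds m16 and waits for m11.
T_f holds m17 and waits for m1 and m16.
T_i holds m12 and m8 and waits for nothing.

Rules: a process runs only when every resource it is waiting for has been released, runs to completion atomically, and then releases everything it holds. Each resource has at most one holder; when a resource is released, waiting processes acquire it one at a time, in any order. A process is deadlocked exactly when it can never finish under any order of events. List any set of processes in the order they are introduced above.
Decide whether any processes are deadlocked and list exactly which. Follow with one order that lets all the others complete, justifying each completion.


The deadlocked set is T_h, T_g, T_d and T_f.
Key observation: the knot is the closed ring of waits T_h -> T_g -> T_d -> T_h; T_f is caught in further circular waits.
A valid finishing order for the others: T_c, T_e, T_i, T_a.
Verifying each step:
  T_c: no waits; runs immediately, freeing m0
  run T_e (all its waits — m0 — are resolved); releases m13 and m5
  T_i: no waits; runs immediately, freeing m12 and m8
  T_a: no waits; runs immediately, freeing m9


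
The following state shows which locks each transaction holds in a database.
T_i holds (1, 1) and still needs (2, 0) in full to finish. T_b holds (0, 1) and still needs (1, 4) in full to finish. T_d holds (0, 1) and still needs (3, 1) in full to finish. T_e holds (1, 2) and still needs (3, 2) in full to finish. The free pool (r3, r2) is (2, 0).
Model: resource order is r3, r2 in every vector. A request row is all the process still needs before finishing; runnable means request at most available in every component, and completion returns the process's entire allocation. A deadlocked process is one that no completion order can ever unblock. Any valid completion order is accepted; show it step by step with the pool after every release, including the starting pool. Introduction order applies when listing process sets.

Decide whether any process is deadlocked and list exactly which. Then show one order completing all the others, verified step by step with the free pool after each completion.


The deadlocked set is empty.
Key observation: T_i fits the free pool immediately, and its release cascades until everyone finishes.
A valid finishing order for the others: T_i, T_d, T_e, T_b. Check, step by step:
  pool = (2, 0)
  T_i needs (2, 0) <= (2, 0) -> finishes; pool += (1, 1) = (3, 1)
  T_d needs (3, 1) <= (3, 1) -> finishes; pool += (0, 1) = (3, 2)
  T_e needs (3, 2) <= (3, 2) -> finishes; pool += (1, 2) = (4, 4)
  T_b needs (1, 4) <= (4, 4) -> finishes; pool += (0, 1) = (4, 5)


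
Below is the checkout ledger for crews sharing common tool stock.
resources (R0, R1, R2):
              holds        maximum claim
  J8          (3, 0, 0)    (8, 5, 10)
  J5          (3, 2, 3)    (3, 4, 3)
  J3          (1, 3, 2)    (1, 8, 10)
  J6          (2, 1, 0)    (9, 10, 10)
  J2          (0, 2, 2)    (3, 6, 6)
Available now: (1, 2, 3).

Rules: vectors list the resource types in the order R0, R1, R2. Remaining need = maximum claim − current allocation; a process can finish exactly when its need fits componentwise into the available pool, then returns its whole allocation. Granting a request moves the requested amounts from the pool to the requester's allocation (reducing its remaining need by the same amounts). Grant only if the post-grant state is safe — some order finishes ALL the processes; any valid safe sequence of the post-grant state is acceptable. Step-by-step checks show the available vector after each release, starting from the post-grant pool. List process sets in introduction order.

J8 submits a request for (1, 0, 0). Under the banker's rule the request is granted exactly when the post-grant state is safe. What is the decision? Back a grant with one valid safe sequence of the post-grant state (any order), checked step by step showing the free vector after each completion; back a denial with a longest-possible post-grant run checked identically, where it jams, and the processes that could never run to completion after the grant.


GRANT — the state after the grant stays safe, e.g. via J5, J2, J3, J8, J6.
Key observation: the grant leaves (0, 2, 3) free — enough for J5, whose release restarts the cascade.
Step-by-step check of the post-grant state:
  pool = (0, 2, 3)
  J5 needs (0, 2, 0) <= (0, 2, 3) -> finishes; pool += (3, 2, 3) = (3, 4, 6)
  J2 needs (3, 4, 4) <= (3, 4, 6) -> finishes; pool += (0, 2, 2) = (3, 6, 8)
  J3 needs (0, 5, 8) <= (3, 6, 8) -> finishes; pool += (1, 3, 2) = (4, 9, 10)
  J8 needs (4, 5, 10) <= (4, 9, 10) -> finishes; pool += (4, 0, 0) = (8, 9, 10)
  J6 needs (7, 9, 10) <= (8, 9, 10) -> finishes; pool += (2, 1, 0) = (10, 10, 10)


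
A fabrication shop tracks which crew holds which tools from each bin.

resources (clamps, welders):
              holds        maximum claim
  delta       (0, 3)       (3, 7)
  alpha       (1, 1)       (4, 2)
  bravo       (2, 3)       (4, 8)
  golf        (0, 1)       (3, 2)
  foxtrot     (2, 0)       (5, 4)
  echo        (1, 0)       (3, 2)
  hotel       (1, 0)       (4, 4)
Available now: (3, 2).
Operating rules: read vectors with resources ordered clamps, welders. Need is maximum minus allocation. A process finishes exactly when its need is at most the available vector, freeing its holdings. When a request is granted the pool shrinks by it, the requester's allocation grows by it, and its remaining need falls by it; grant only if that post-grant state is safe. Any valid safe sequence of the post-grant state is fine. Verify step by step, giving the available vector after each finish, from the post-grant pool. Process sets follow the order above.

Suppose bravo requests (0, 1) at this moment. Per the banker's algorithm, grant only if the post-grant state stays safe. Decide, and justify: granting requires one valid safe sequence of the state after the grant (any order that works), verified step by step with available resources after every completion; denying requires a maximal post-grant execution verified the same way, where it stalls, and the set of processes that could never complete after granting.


DENY — the pretend-granted state is unsafe.
Key observation: golf, alpha, echo can finish, but then (5, 3) is all there is, and the blocked group's welders demands exceed it.
Pretend the grant happened; the run golf, alpha, echo goes as far as possible. Check, step by step:
  pool = (3, 1)
  golf: need (3, 1) fits (3, 1); releases (0, 1), pool now (3, 2)
  alpha: need (3, 1) fits (3, 2); releases (1, 1), pool now (4, 3)
  echo: need (2, 2) fits (4, 3); releases (1, 0), pool now (5, 3)
  blocked: delta wants (3, 4), pool (5, 3) — not enough welders
  blocked: bravo wants (2, 4), pool (5, 3) — not enough welders
  blocked: foxtrot wants (3, 4), pool (5, 3) — not enough welders
  blocked: hotel wants (3, 4), pool (5, 3) — not enough welders
Processes that could never finish after the grant: delta, bravo, foxtrot and hotel.


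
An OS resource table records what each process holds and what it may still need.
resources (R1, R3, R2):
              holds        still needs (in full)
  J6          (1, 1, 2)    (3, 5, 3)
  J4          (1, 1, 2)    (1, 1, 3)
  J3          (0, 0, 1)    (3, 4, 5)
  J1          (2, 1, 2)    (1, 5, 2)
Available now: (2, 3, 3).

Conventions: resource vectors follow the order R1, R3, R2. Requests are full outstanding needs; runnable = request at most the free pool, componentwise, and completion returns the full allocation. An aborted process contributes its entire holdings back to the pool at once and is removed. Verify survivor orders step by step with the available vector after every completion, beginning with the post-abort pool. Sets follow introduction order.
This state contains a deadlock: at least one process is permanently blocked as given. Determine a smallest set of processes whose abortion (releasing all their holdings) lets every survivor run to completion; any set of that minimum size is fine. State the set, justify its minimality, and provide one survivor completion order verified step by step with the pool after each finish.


Minimum abort set: J1.
Key observation: J6 could never have finished before the abort; with (2, 1, 2) returned by J1, it fits at step 2.
Minimality: the empty abort set fails — the state is deadlocked as it stands.
One survivor order: J4, J6, J3. Step-by-step check (post-abort pool first):
  pool = (4, 4, 5)
  run J4 (needs (1, 1, 3), free (4, 4, 5)); after release of (1, 1, 2) the pool is (5, 5, 7)
  run J6 (needs (3, 5, 3), free (5, 5, 7)); after release of (1, 1, 2) the pool is (6, 6, 9)
  run J3 (needs (3, 4, 5), free (6, 6, 9)); after release of (0, 0, 1) the pool is (6, 6, 10)


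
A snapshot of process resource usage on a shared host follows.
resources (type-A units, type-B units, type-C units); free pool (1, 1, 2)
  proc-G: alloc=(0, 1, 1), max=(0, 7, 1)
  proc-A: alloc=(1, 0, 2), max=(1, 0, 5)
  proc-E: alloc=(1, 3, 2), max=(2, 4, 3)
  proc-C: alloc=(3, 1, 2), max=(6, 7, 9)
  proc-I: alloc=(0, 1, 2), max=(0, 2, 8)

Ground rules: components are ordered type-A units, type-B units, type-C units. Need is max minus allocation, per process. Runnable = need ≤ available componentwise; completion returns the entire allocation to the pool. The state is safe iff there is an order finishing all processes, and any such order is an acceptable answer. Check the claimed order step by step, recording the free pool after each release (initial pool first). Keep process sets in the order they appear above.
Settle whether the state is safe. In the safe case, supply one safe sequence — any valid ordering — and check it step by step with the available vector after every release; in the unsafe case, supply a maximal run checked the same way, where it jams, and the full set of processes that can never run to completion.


The state is UNSAFE.
Key observation: after proc-E, proc-A, proc-I complete, (3, 5, 8) is the best the pool ever gets, yet each leftover process wants more type-B units.
A maximal execution: proc-E, proc-A, proc-I — then nothing else fits. Verifying each step:
  pool = (1, 1, 2)
  proc-E: need (1, 1, 1) fits (1, 1, 2); releases (1, 3, 2), pool now (2, 4, 4)
  proc-A: need (0, 0, 3) fits (2, 4, 4); releases (1, 0, 2), pool now (3, 4, 6)
  proc-I: need (0, 1, 6) fits (3, 4, 6); releases (0, 1, 2), pool now (3, 5, 8)
  blocked: proc-G wants (0, 6, 0), pool (3, 5, 8) — not enough type-B units
  blocked: proc-C wants (3, 6, 7), pool (3, 5, 8) — not enough type-B units
Never able to finish: proc-G and proc-C.


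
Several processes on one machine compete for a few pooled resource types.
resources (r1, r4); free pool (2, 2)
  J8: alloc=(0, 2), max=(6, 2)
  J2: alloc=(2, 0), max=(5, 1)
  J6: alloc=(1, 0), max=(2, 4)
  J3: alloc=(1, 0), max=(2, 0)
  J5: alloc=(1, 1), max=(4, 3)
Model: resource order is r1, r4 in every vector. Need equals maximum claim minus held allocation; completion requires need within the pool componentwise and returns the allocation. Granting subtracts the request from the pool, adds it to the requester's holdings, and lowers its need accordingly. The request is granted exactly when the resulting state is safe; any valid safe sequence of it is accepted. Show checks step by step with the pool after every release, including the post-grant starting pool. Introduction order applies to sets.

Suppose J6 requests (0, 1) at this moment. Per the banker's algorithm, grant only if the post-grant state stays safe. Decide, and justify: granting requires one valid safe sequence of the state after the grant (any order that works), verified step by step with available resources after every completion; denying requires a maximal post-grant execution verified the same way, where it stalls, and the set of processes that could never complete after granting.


DENY: after the grant no complete ordering would exist.
Key observation: after J3, J2 the pool peaks at (5, 1), and each blocked process is short somewhere: J8 on r1; J6 on r4; J5 on r4.
On the post-grant state, J3, J2 is a maximal run — nothing extends it. Check, step by step:
  pool = (2, 1)
  J3 needs (1, 0) <= (2, 1) -> finishes; pool += (1, 0) = (3, 1)
  J2 needs (3, 1) <= (3, 1) -> finishes; pool += (2, 0) = (5, 1)
  J8 cannot run: need (6, 0) vs free (5, 1) (insufficient r1)
  J6 cannot run: need (1, 3) vs free (5, 1) (insufficient r4)
  J5 cannot run: need (3, 2) vs free (5, 1) (insufficient r4)
Processes that could never finish after the grant: J8, J6 and J5.


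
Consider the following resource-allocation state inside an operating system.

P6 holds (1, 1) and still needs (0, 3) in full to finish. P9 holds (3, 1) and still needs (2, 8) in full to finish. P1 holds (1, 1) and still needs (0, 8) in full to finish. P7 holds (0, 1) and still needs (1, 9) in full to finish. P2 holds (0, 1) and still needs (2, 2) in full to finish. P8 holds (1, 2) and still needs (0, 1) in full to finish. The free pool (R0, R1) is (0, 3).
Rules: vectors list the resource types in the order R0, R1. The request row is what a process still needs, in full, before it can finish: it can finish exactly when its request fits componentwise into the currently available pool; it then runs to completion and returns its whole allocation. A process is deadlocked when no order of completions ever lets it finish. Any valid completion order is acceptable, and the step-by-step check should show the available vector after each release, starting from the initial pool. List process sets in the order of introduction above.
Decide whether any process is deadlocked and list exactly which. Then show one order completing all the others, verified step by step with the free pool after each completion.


Deadlocked set: P9, P1 and P7.
Key observation: P6, P8, P2 can finish, but then (2, 7) is all there is, and the blocked group's R1 demands exceed it.
A valid finishing order for the others: P6, P8, P2. Verifying each step:
  pool = (0, 3)
  run P6 (needs (0, 3), free (0, 3)); after release of (1, 1) the pool is (1, 4)
  run P8 (needs (0, 1), free (1, 4)); after release of (1, 2) the pool is (2, 6)
  run P2 (needs (2, 2), free (2, 6)); after release of (0, 1) the pool is (2, 7)
None of the blocked processes ever fits:
  P9 cannot run: need (2, 8) vs free (2, 7) (insufficient R1)
  P1 cannot run: need (0, 8) vs free (2, 7) (insufficient R1)
  P7 cannot run: need (1, 9) vs free (2, 7) (insufficient R1)
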